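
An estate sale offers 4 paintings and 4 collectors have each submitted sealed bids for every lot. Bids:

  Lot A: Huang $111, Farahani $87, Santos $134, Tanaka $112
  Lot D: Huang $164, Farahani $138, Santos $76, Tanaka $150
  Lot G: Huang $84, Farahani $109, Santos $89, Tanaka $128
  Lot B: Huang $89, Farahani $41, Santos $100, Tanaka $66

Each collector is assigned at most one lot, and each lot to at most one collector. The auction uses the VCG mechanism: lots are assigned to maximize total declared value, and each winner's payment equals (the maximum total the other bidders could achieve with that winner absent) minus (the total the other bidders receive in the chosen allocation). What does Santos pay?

Efficient allocation: Huang→Lot B ($89), Farahani→Lot D ($138), Santos→Lot A ($134), Tanaka→Lot G ($128); total welfare W = $489.
Santos receives Lot A at value $134, so the others get W − 134 = $355.
Without Santos: best allocation of the remaining 3 bidders over all 4 lots is Huang→Lot D ($164), Farahani→Lot G ($109), Tanaka→Lot A ($112), total $385.
VCG payment = (others' best without Santos) − (others' welfare with Santos) = 385 − 355 = $30.

Santos pays $30.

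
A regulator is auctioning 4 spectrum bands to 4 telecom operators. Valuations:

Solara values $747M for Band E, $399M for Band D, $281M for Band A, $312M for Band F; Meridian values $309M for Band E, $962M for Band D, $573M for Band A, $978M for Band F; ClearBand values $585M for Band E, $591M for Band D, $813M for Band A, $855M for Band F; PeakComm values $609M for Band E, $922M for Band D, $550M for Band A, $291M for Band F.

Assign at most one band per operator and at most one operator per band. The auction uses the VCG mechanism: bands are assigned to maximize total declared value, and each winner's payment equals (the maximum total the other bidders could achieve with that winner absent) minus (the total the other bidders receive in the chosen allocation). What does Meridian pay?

Efficient allocation: Solara→Band E ($747M), Meridian→Band F ($978M), ClearBand→Band A ($813M), PeakComm→Band D ($922M); total welfare W = $3460M.
Meridian receives Band F at value $978M, so the others get W − 978 = $2482M.
Without Meridian: best allocation of the remaining 3 bidders over all 4 bands is Solara→Band E ($747M), ClearBand→Band F ($855M), PeakComm→Band D ($922M), total $2524M.
VCG payment = (others' best without Meridian) − (others' welfare with Meridian) = 2524 − 2482 = $42M.

Meridian pays $42M.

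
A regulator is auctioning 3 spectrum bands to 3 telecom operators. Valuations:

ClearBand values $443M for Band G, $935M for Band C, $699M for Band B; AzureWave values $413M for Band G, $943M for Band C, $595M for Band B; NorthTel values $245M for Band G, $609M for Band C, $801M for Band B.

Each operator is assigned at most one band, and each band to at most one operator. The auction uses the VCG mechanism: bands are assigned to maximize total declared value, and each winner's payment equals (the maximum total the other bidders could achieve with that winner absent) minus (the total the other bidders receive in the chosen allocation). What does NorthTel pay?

Efficient allocation: ClearBand→Band G ($443M), AzureWave→Band C ($943M), NorthTel→Band B ($801M); total welfare W = $2187M.
NorthTel receives Band B at value $801M, so the others get W − 801 = $1386M.
Without NorthTel: best allocation of the remaining 2 bidders over all 3 bands is ClearBand→Band B ($699M), AzureWave→Band C ($943M), total $1642M.
VCG payment = (others' best without NorthTel) − (others' welfare with NorthTel) = 1642 − 1386 = $256M.

NorthTel pays $256M.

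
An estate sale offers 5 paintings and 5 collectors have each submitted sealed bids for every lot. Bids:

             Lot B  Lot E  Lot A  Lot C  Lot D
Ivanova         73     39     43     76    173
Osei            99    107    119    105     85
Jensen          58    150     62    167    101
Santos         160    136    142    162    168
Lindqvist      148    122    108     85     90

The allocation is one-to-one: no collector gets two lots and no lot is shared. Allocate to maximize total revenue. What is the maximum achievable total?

Optimal: Ivanova→Lot D ($173), Osei→Lot A ($119), Jensen→Lot E ($150), Santos→Lot C ($162), Lindqvist→Lot B ($148) — total 173+119+150+162+148 = $752.
Row-greedy (each collector in turn takes its best remaining lot) gives $741, worse by 11.
Swapping Osei↔Jensen (Osei→Lot E $107, Jensen→Lot A $62) loses 100.

Maximum total: $752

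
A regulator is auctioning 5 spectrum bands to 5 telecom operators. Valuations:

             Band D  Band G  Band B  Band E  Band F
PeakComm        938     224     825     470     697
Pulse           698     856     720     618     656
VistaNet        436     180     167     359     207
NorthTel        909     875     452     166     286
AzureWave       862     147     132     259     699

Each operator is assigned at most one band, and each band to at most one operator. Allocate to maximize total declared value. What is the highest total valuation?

Max total: $3648M

Treat this as an assignment problem: match each operator to one band.
Optimal: PeakComm→Band B ($825M), Pulse→Band G ($856M), VistaNet→Band E ($359M), NorthTel→Band D ($909M), AzureWave→Band F ($699M) — total 825+856+359+909+699 = $3648M.
Max-entry greedy (repeatedly take the single best remaining cell) gives $3591M, worse by 57.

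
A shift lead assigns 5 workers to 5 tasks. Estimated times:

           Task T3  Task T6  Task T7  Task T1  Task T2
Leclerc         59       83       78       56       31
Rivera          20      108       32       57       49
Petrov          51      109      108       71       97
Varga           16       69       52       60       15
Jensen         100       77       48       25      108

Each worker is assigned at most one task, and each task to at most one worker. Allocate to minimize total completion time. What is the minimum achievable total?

Optimal: Leclerc→Task T6 (83 min), Rivera→Task T7 (32 min), Petrov→Task T3 (51 min), Varga→Task T2 (15 min), Jensen→Task T1 (25 min) — total 83+32+51+15+25 = 206 min.
Min-entry greedy (repeatedly take the single cheapest remaining cell) gives 247 min, worse by 41.
No other one-to-one assignment undercuts 206 min.

Min total: 206 min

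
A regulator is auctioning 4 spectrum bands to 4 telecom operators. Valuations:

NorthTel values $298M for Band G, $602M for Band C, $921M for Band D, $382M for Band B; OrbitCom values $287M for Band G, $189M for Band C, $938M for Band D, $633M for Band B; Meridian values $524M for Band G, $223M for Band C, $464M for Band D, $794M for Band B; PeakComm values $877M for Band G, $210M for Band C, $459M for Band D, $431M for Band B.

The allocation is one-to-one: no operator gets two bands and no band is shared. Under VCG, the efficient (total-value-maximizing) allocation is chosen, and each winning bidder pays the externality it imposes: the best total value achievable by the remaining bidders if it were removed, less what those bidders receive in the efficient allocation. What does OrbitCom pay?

OrbitCom pays $319M.

Efficient allocation: NorthTel→Band C ($602M), OrbitCom→Band D ($938M), Meridian→Band B ($794M), PeakComm→Band G ($877M); total welfare W = $3211M.
OrbitCom receives Band D at value $938M, so the others get W − 938 = $2273M.
Without OrbitCom: best allocation of the remaining 3 bidders over all 4 bands is NorthTel→Band D ($921M), Meridian→Band B ($794M), PeakComm→Band G ($877M), total $2592M.
VCG payment = (others' best without OrbitCom) − (others' welfare with OrbitCom) = 2592 − 2273 = $319M.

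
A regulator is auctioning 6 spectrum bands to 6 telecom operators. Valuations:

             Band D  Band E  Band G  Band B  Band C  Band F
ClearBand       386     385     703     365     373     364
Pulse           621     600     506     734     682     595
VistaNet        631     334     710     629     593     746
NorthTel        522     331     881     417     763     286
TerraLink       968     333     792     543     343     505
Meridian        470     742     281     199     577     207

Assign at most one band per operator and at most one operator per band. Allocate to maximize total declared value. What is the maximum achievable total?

Maximum total: $4656M

Treat this as an assignment problem: match each operator to one band.
Optimal: ClearBand→Band G ($703M), Pulse→Band B ($734M), VistaNet→Band F ($746M), NorthTel→Band C ($763M), TerraLink→Band D ($968M), Meridian→Band E ($742M) — total 703+734+746+763+968+742 = $4656M.
Max-entry greedy (repeatedly take the single best remaining cell) gives $4444M, worse by 212.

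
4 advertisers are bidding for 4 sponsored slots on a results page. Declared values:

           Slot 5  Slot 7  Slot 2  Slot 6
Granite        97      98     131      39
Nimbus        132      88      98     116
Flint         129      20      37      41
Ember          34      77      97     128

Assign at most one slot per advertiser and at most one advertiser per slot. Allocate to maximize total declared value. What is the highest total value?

Optimal: Granite→Slot 2 ($131), Nimbus→Slot 7 ($88), Flint→Slot 5 ($129), Ember→Slot 6 ($128) — total 131+88+129+128 = $476.
Row-greedy (each advertiser in turn takes its best remaining slot) gives $381, worse by 95.
Next-best assignment: Granite→Slot 7, Nimbus→Slot 2, Flint→Slot 5, Ember→Slot 6 = $453.

Maximum total: $476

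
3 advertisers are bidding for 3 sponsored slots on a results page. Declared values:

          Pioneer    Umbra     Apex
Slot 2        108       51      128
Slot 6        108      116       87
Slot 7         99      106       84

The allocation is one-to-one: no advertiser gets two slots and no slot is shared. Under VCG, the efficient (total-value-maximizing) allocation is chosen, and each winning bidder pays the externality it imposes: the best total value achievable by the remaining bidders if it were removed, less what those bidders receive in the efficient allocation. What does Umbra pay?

Umbra pays $9.

Efficient allocation: Pioneer→Slot 7 ($99), Umbra→Slot 6 ($116), Apex→Slot 2 ($128); total welfare W = $343.
Umbra receives Slot 6 at value $116, so the others get W − 116 = $227.
Without Umbra: best allocation of the remaining 2 bidders over all 3 slots is Pioneer→Slot 6 ($108), Apex→Slot 2 ($128), total $236.
VCG payment = (others' best without Umbra) − (others' welfare with Umbra) = 236 − 227 = $9.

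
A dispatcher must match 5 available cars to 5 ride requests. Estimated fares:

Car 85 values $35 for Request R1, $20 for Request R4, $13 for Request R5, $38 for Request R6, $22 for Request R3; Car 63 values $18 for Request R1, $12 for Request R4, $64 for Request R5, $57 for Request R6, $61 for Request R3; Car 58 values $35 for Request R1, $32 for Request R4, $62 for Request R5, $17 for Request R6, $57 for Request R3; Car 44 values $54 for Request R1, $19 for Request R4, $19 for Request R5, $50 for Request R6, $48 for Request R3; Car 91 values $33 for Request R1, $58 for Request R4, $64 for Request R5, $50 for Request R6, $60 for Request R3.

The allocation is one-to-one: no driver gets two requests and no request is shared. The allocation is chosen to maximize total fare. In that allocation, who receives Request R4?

This is the linear assignment problem.
Optimal: Car 85→Request R6 ($38), Car 63→Request R3 ($61), Car 58→Request R5 ($62), Car 44→Request R1 ($54), Car 91→Request R4 ($58) — total 38+61+62+54+58 = $273.
Max-entry greedy (repeatedly take the single best remaining cell) gives $248, worse by 25.
Swapping Car 91↔Car 44 (Car 91→Request R1 $33, Car 44→Request R4 $19) loses 60.
Every other assignment is strictly worse.
Car 91's own top request is Request R5 ($64), but forcing Car 91→Request R5 and reassigning the rest optimally gives only $252 — worse by 21.

Car 91 receives Request R4.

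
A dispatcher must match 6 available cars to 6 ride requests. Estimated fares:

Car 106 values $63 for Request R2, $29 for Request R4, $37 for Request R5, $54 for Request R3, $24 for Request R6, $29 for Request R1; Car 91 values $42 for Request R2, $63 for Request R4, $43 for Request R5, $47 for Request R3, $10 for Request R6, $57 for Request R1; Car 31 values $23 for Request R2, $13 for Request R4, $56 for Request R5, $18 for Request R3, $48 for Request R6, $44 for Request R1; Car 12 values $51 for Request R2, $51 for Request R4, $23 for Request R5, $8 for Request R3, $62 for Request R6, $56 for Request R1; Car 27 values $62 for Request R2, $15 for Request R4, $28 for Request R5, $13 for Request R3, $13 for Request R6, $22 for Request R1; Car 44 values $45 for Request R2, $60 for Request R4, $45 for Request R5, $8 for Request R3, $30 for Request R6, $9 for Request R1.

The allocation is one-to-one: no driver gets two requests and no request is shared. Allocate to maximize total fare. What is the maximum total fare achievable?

Optimal: Car 106→Request R3 ($54), Car 91→Request R1 ($57), Car 31→Request R5 ($56), Car 12→Request R6 ($62), Car 27→Request R2 ($62), Car 44→Request R4 ($60) — total 54+57+56+62+62+60 = $351.
Next-best assignment: Car 106→Request R3, Car 91→Request R4, Car 31→Request R1, Car 12→Request R6, Car 27→Request R2, Car 44→Request R5 = $330.

Maximum total: $351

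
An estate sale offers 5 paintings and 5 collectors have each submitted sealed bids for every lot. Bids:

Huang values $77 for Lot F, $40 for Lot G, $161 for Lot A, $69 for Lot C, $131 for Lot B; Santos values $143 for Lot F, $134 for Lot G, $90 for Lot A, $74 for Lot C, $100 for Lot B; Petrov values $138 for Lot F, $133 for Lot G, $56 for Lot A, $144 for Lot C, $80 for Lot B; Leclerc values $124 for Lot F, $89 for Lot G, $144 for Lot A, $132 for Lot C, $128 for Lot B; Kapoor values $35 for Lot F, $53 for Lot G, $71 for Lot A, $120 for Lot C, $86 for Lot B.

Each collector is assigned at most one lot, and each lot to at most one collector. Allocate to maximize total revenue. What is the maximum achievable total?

Optimal: Huang→Lot A ($161), Santos→Lot F ($143), Petrov→Lot G ($133), Leclerc→Lot B ($128), Kapoor→Lot C ($120) — total 161+143+133+128+120 = $685.
Column-greedy (each lot in turn goes to its best remaining collector) gives $655, worse by 30.
Next-best assignment: Huang→Lot A, Santos→Lot G, Petrov→Lot F, Leclerc→Lot B, Kapoor→Lot C = $681.

Max total: $685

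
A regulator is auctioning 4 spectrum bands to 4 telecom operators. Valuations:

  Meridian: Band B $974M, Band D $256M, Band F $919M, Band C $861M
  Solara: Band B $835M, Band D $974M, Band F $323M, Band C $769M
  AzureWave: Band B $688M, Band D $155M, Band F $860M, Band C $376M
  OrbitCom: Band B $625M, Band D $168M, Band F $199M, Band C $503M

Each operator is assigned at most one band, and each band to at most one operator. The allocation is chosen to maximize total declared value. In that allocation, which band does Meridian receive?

Meridian receives Band C.

Optimal: Meridian→Band C ($861M), Solara→Band D ($974M), AzureWave→Band F ($860M), OrbitCom→Band B ($625M) — total 861+974+860+625 = $3320M.
Row-greedy (each operator in turn takes its best remaining band) gives $3311M, worse by 9.
Next-best assignment: Meridian→Band B, Solara→Band D, AzureWave→Band F, OrbitCom→Band C = $3311M.
Meridian's own top band is Band B ($974M), but forcing Meridian→Band B and reassigning the rest optimally gives only $3311M — worse by 9.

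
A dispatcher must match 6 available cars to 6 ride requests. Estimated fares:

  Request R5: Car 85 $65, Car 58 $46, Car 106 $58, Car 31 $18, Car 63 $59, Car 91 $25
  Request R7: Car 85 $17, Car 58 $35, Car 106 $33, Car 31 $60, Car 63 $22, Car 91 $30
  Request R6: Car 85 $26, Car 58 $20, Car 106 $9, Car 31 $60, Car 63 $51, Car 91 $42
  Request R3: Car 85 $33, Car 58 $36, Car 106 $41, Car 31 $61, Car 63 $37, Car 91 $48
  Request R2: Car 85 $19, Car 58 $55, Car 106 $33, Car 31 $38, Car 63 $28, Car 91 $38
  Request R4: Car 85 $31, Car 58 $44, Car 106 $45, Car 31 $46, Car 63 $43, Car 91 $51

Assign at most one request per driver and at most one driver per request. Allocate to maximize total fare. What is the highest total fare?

Maximum total: $324

Optimal: Car 85→Request R5 ($65), Car 58→Request R2 ($55), Car 106→Request R4 ($45), Car 31→Request R7 ($60), Car 63→Request R6 ($51), Car 91→Request R3 ($48) — total 65+55+45+60+51+48 = $324.
Row-greedy (each driver in turn takes its best remaining request) gives $307, worse by 17.
Checked against all permutations: $324 is optimal.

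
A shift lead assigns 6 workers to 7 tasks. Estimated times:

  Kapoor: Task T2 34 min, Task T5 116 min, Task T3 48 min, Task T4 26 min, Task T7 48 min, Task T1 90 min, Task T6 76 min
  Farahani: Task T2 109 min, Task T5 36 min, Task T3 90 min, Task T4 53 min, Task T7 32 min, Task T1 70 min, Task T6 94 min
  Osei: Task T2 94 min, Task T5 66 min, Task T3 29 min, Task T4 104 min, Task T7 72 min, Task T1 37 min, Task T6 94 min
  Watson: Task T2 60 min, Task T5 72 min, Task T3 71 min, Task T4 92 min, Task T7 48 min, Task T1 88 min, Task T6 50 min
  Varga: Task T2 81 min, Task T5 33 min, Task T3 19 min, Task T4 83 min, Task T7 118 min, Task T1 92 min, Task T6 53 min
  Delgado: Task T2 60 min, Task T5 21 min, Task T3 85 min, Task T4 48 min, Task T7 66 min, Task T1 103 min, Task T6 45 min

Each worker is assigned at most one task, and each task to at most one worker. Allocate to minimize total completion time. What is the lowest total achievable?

Optimal: Kapoor→Task T4 (26 min), Farahani→Task T7 (32 min), Osei→Task T1 (37 min), Watson→Task T6 (50 min), Varga→Task T3 (19 min), Delgado→Task T5 (21 min) — total 26+32+37+50+19+21 = 185 min.
Row-greedy (each worker in turn takes its cheapest remaining task) gives 230 min, worse by 45.

Min total: 185 min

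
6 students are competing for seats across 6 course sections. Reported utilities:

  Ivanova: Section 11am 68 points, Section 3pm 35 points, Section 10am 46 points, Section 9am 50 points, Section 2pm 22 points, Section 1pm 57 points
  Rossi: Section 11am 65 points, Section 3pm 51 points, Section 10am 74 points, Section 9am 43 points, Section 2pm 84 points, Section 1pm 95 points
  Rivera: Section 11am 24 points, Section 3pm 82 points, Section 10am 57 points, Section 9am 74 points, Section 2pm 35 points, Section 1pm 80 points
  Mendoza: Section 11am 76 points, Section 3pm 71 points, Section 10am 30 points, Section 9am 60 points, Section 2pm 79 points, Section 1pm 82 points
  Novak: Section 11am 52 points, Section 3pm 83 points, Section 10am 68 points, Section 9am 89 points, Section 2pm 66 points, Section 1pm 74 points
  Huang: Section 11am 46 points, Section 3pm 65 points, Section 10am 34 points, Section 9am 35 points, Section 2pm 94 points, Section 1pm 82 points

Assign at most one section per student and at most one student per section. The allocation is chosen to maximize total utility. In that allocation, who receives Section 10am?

Rossi receives Section 10am.

This is the linear assignment problem.
Optimal: Ivanova→Section 11am (68 points), Rossi→Section 10am (74 points), Rivera→Section 3pm (82 points), Mendoza→Section 1pm (82 points), Novak→Section 9am (89 points), Huang→Section 2pm (94 points) — total 68+74+82+82+89+94 = 489 points.
Column-greedy (each section in turn goes to its best remaining student) gives 458 points, worse by 31.
Rossi's own top section is Section 1pm (95 points), but forcing Rossi→Section 1pm and reassigning the rest optimally gives only 482 points — worse by 7.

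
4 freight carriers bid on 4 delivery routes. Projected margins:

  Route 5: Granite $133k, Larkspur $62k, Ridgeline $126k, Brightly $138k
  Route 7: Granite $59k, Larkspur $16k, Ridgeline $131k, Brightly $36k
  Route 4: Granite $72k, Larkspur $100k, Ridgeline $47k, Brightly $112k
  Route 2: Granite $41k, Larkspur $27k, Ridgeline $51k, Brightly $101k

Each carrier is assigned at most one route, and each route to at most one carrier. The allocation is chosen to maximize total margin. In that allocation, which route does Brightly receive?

Brightly receives Route 2.

Treat this as an assignment problem: match each carrier to one route.
Optimal: Granite→Route 5 ($133k), Larkspur→Route 4 ($100k), Ridgeline→Route 7 ($131k), Brightly→Route 2 ($101k) — total 133+100+131+101 = $465k.
Column-greedy (each route in turn goes to its best remaining carrier) gives $410k, worse by 55.
Next-best assignment: Granite→Route 2, Larkspur→Route 4, Ridgeline→Route 7, Brightly→Route 5 = $410k.
Swapping Ridgeline↔Granite (Ridgeline→Route 5 $126k, Granite→Route 7 $59k) loses 79.
Brightly's own top route is Route 5 ($138k), but forcing Brightly→Route 5 and reassigning the rest optimally gives only $410k — worse by 55.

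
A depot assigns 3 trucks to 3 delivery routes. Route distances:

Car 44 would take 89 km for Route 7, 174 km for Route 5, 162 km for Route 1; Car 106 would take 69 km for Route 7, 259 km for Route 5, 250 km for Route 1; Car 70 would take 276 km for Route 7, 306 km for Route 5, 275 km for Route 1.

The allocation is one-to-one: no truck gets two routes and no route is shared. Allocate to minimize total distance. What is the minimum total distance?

Min total: 518 km

Optimal: Car 44→Route 5 (174 km), Car 106→Route 7 (69 km), Car 70→Route 1 (275 km) — total 174+69+275 = 518 km.
Min-entry greedy (repeatedly take the single cheapest remaining cell) gives 537 km, worse by 19.
Next-best assignment: Car 44→Route 1, Car 106→Route 7, Car 70→Route 5 = 537 km.
Swapping Car 70↔Car 44 (Car 70→Route 5 306 km, Car 44→Route 1 162 km) adds 19.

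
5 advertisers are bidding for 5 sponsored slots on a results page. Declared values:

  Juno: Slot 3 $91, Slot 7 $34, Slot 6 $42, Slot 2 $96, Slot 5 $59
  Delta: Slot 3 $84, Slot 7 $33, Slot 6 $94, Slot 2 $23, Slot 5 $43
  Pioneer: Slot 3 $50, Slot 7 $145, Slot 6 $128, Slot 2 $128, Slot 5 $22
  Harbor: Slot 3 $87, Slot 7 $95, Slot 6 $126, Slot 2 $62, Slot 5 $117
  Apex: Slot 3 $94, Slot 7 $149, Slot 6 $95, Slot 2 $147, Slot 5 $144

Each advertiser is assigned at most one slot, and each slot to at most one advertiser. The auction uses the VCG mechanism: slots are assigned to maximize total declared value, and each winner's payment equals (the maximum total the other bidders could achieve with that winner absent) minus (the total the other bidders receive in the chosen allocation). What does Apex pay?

Apex pays $1.

Efficient allocation: Juno→Slot 2 ($96), Delta→Slot 3 ($84), Pioneer→Slot 7 ($145), Harbor→Slot 6 ($126), Apex→Slot 5 ($144); total welfare W = $595.
Apex receives Slot 5 at value $144, so the others get W − 144 = $451.
Without Apex: best allocation of the remaining 4 bidders over all 5 slots is Juno→Slot 2 ($96), Delta→Slot 6 ($94), Pioneer→Slot 7 ($145), Harbor→Slot 5 ($117), total $452.
VCG payment = (others' best without Apex) − (others' welfare with Apex) = 452 − 451 = $1.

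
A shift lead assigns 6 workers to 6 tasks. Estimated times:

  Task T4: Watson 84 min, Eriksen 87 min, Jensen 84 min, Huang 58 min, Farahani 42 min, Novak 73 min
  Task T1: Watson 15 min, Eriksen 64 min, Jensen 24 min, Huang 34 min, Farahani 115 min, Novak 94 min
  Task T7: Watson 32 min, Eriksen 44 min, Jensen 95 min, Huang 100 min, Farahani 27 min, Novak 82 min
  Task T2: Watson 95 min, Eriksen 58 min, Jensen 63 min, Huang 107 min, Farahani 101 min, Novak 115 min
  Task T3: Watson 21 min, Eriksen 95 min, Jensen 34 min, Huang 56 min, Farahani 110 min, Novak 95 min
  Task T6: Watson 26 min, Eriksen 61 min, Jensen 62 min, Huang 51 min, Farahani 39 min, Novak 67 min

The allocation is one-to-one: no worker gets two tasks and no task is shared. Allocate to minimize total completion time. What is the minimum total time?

Minimum total: 252 min

Optimal: Watson→Task T6 (26 min), Eriksen→Task T2 (58 min), Jensen→Task T3 (34 min), Huang→Task T1 (34 min), Farahani→Task T7 (27 min), Novak→Task T4 (73 min) — total 26+58+34+34+27+73 = 252 min.
Min-entry greedy (repeatedly take the single cheapest remaining cell) gives 258 min, worse by 6.
Swapping Novak↔Jensen (Novak→Task T3 95 min, Jensen→Task T4 84 min) adds 72.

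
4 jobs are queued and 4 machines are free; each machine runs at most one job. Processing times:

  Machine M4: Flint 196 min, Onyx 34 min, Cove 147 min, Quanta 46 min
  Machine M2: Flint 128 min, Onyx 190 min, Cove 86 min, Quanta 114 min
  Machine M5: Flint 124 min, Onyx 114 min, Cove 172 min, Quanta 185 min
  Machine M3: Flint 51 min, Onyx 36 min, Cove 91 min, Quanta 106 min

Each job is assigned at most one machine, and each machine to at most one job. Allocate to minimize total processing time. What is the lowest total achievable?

Minimum total: 292 min

Optimal: Flint→Machine M5 (124 min), Onyx→Machine M3 (36 min), Cove→Machine M2 (86 min), Quanta→Machine M4 (46 min) — total 124+36+86+46 = 292 min.
Checked against all permutations: 292 min is optimal.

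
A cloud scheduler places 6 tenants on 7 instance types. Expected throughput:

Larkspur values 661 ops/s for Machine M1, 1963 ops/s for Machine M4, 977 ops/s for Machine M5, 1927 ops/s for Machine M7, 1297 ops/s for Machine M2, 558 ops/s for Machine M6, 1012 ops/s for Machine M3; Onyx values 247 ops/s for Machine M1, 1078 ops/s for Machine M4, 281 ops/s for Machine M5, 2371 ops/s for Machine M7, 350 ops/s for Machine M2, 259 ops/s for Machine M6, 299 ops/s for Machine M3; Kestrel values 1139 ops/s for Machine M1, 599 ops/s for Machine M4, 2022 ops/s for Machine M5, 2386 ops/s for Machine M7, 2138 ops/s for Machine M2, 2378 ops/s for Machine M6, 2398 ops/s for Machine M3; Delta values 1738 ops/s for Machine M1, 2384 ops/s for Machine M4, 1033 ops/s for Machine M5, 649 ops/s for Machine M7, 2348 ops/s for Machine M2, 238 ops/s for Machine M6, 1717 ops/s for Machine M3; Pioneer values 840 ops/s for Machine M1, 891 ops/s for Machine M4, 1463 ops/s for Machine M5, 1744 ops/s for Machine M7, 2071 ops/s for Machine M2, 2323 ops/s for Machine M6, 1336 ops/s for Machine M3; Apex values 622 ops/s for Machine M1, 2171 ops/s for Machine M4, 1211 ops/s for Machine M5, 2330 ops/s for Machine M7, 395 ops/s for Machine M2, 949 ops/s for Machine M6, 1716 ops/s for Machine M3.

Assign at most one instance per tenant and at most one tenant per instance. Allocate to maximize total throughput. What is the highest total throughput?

Maximum total: 12743 ops/s

This is the linear assignment problem.
Optimal: Larkspur→Machine M4 (1963 ops/s), Onyx→Machine M7 (2371 ops/s), Kestrel→Machine M5 (2022 ops/s), Delta→Machine M2 (2348 ops/s), Pioneer→Machine M6 (2323 ops/s), Apex→Machine M3 (1716 ops/s) — total 1963+2371+2022+2348+2323+1716 = 12743 ops/s.
Max-entry greedy (repeatedly take the single best remaining cell) gives 11984 ops/s, worse by 759.
Checked against all permutations: 12743 ops/s is optimal.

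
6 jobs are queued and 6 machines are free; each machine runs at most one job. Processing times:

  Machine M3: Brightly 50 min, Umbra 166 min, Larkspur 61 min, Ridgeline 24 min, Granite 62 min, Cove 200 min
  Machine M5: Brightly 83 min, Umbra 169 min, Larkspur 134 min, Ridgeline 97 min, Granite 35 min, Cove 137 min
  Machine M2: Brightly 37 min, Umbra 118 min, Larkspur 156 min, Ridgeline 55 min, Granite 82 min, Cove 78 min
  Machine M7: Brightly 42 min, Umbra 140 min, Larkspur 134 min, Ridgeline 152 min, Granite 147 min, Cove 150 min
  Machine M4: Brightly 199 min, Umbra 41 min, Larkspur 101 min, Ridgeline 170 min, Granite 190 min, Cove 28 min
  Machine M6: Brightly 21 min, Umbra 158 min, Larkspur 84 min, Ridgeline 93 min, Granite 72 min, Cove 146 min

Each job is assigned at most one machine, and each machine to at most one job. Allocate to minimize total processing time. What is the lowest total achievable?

Minimum total: 304 min

This is the linear assignment problem.
Optimal: Brightly→Machine M7 (42 min), Umbra→Machine M4 (41 min), Larkspur→Machine M6 (84 min), Ridgeline→Machine M3 (24 min), Granite→Machine M5 (35 min), Cove→Machine M2 (78 min) — total 42+41+84+24+35+78 = 304 min.
Row-greedy (each job in turn takes its cheapest remaining machine) gives 363 min, worse by 59.
Swapping Larkspur↔Granite (Larkspur→Machine M5 134 min, Granite→Machine M6 72 min) adds 87.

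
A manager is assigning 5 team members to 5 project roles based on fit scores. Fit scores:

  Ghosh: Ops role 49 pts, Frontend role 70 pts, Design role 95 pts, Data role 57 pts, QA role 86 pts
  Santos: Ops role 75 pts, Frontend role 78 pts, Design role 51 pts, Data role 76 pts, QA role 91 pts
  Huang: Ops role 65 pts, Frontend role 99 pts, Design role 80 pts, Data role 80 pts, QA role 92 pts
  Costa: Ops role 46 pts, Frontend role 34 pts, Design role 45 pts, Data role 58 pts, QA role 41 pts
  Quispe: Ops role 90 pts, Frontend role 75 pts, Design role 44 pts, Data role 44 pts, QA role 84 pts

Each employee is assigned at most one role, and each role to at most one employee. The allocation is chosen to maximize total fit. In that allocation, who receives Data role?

Costa receives Data role.

Optimal: Ghosh→Design role (95 pts), Santos→QA role (91 pts), Huang→Frontend role (99 pts), Costa→Data role (58 pts), Quispe→Ops role (90 pts) — total 95+91+99+58+90 = 433 pts.
Column-greedy (each role in turn goes to its best remaining employee) gives 401 pts, worse by 32.
Swapping Santos↔Quispe (Santos→Ops role 75 pts, Quispe→QA role 84 pts) loses 22.
Every other assignment is strictly worse.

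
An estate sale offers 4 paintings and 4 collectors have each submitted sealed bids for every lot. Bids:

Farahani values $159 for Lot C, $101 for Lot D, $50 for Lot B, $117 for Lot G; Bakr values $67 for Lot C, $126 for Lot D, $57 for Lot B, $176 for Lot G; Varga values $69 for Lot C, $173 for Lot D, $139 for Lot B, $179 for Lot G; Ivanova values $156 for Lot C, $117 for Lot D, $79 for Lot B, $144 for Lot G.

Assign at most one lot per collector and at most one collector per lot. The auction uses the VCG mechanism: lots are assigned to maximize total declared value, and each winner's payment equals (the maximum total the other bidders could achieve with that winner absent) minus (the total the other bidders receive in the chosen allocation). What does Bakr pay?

Bakr pays $61.

Efficient allocation: Farahani→Lot C ($159), Bakr→Lot G ($176), Varga→Lot B ($139), Ivanova→Lot D ($117); total welfare W = $591.
Bakr receives Lot G at value $176, so the others get W − 176 = $415.
Without Bakr: best allocation of the remaining 3 bidders over all 4 lots is Farahani→Lot C ($159), Varga→Lot D ($173), Ivanova→Lot G ($144), total $476.
VCG payment = (others' best without Bakr) − (others' welfare with Bakr) = 476 − 415 = $61.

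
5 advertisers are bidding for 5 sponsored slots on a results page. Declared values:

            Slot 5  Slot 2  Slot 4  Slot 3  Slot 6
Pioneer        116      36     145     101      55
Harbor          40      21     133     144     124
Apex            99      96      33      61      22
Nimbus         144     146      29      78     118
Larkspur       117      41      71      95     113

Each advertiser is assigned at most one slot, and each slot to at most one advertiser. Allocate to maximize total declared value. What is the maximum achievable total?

Optimal: Pioneer→Slot 4 ($145), Harbor→Slot 3 ($144), Apex→Slot 5 ($99), Nimbus→Slot 2 ($146), Larkspur→Slot 6 ($113) — total 145+144+99+146+113 = $647.
Max-entry greedy (repeatedly take the single best remaining cell) gives $574, worse by 73.
No other one-to-one assignment exceeds $647.

Max total: $647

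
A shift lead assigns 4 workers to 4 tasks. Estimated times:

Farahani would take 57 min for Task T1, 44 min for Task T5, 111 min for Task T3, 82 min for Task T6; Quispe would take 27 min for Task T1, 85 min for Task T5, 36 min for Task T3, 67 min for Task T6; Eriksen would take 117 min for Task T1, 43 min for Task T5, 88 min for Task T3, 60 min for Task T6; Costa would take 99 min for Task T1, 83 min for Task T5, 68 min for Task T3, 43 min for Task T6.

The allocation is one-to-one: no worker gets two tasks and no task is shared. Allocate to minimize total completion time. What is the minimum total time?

This is a one-to-one assignment (minimum-cost bipartite matching).
Optimal: Farahani→Task T1 (57 min), Quispe→Task T3 (36 min), Eriksen→Task T5 (43 min), Costa→Task T6 (43 min) — total 57+36+43+43 = 179 min.
Min-entry greedy (repeatedly take the single cheapest remaining cell) gives 224 min, worse by 45.
Next-best assignment: Farahani→Task T5, Quispe→Task T1, Eriksen→Task T6, Costa→Task T3 = 199 min.

Minimum total: 179 min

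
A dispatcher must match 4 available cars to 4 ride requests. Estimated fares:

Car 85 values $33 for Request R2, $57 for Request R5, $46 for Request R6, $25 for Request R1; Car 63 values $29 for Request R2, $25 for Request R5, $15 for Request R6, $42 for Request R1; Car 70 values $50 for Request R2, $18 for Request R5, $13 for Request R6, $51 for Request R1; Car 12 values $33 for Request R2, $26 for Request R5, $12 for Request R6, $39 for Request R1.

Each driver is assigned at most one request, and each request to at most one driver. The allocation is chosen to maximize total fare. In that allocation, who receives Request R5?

Car 12 receives Request R5.

Optimal: Car 85→Request R6 ($46), Car 63→Request R1 ($42), Car 70→Request R2 ($50), Car 12→Request R5 ($26) — total 46+42+50+26 = $164.
Row-greedy (each driver in turn takes its best remaining request) gives $161, worse by 3.
Swapping Car 63↔Car 70 (Car 63→Request R2 $29, Car 70→Request R1 $51) loses 12.
Car 12's own top request is Request R1 ($39), but forcing Car 12→Request R1 and reassigning the rest optimally gives only $161 — worse by 3.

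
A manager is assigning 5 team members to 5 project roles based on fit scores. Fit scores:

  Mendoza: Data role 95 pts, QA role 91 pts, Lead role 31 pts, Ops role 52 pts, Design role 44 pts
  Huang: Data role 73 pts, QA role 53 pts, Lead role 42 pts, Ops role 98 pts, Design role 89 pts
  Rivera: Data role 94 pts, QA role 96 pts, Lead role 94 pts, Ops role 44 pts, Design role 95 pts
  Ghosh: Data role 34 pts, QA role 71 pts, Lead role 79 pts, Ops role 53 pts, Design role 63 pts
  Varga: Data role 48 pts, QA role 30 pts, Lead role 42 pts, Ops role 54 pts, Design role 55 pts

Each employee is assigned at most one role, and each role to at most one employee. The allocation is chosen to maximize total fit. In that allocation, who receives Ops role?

Optimal: Mendoza→Data role (95 pts), Huang→Ops role (98 pts), Rivera→QA role (96 pts), Ghosh→Lead role (79 pts), Varga→Design role (55 pts) — total 95+98+96+79+55 = 423 pts.
Next-best assignment: Mendoza→QA role, Huang→Ops role, Rivera→Data role, Ghosh→Lead role, Varga→Design role = 417 pts.
Swapping Ghosh↔Varga (Ghosh→Design role 63 pts, Varga→Lead role 42 pts) loses 29.

Huang receives Ops role.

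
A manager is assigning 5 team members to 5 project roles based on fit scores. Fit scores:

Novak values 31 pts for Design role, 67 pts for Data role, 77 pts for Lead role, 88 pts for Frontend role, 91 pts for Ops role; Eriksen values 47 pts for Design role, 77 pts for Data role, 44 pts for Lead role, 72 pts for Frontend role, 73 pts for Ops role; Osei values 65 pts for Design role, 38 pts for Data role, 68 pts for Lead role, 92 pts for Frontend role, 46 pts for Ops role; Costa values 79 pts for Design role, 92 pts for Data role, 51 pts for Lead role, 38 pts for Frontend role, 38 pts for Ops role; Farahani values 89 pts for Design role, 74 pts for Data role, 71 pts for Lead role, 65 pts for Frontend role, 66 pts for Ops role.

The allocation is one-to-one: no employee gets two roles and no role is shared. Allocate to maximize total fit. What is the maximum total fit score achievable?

Max total: 423 pts

This is a one-to-one assignment (maximum-weight bipartite matching).
Optimal: Novak→Lead role (77 pts), Eriksen→Ops role (73 pts), Osei→Frontend role (92 pts), Costa→Data role (92 pts), Farahani→Design role (89 pts) — total 77+73+92+92+89 = 423 pts.
Row-greedy (each employee in turn takes its best remaining role) gives 410 pts, worse by 13.
Next-best assignment: Novak→Ops role, Eriksen→Frontend role, Osei→Lead role, Costa→Data role, Farahani→Design role = 412 pts.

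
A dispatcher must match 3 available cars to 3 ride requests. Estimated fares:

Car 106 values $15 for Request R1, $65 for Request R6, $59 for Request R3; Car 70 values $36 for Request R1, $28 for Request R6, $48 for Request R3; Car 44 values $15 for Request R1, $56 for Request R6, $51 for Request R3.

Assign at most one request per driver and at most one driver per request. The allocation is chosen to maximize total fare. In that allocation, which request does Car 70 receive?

This is a one-to-one assignment (maximum-weight bipartite matching).
Optimal: Car 106→Request R6 ($65), Car 70→Request R1 ($36), Car 44→Request R3 ($51) — total 65+36+51 = $152.
Row-greedy (each driver in turn takes its best remaining request) gives $128, worse by 24.
Swapping Car 44↔Car 70 (Car 44→Request R1 $15, Car 70→Request R3 $48) loses 24.
Car 70's own top request is Request R3 ($48), but forcing Car 70→Request R3 and reassigning the rest optimally gives only $128 — worse by 24.

Car 70 receives Request R1.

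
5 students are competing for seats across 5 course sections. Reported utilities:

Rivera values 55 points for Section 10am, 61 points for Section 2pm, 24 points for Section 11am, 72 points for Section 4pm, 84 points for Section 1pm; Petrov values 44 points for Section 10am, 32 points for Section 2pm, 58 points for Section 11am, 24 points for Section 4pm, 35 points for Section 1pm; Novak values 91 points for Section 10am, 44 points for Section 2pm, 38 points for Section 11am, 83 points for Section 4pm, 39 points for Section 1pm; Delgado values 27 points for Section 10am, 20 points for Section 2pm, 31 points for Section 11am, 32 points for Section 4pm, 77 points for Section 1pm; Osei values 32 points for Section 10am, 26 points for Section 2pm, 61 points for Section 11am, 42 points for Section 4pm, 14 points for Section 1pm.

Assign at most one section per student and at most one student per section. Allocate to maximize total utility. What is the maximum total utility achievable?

Max total: 333 points

Optimal: Rivera→Section 4pm (72 points), Petrov→Section 2pm (32 points), Novak→Section 10am (91 points), Delgado→Section 1pm (77 points), Osei→Section 11am (61 points) — total 72+32+91+77+61 = 333 points.
Row-greedy (each student in turn takes its best remaining section) gives 291 points, worse by 42.
Next-best assignment: Rivera→Section 2pm, Petrov→Section 11am, Novak→Section 10am, Delgado→Section 1pm, Osei→Section 4pm = 329 points.
Every other assignment is strictly worse.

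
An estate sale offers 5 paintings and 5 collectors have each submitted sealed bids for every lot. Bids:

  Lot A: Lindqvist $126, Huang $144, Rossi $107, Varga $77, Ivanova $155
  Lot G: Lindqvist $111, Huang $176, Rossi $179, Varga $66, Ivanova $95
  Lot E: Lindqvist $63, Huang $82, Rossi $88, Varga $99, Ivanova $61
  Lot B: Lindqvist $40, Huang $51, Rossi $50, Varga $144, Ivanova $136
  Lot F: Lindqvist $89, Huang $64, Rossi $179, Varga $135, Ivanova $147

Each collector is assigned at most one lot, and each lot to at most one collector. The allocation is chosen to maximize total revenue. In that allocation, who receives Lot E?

Lindqvist receives Lot E.

This is the linear assignment problem.
Optimal: Lindqvist→Lot E ($63), Huang→Lot G ($176), Rossi→Lot F ($179), Varga→Lot B ($144), Ivanova→Lot A ($155) — total 63+176+179+144+155 = $717.
Row-greedy (each collector in turn takes its best remaining lot) gives $686, worse by 31.
Next-best assignment: Lindqvist→Lot A, Huang→Lot G, Rossi→Lot F, Varga→Lot E, Ivanova→Lot B = $716.
Every other assignment is strictly worse.
Lindqvist's own top lot is Lot A ($126), but forcing Lindqvist→Lot A and reassigning the rest optimally gives only $716 — worse by 1.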